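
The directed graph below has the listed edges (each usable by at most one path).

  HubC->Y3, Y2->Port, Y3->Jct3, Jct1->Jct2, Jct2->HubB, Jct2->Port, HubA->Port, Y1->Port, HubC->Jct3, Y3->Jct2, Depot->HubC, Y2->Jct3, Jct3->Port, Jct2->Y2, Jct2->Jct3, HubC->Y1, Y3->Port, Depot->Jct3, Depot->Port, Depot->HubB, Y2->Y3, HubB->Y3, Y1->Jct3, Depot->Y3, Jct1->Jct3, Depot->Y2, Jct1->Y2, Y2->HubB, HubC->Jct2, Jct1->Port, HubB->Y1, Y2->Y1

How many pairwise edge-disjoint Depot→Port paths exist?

Assign every edge capacity 1; by Menger, the answer equals the max flow.
Path Depot→Port (+1); total 1.
Path Depot→Y2→Port (+1); total 2.
Path Depot→Y3→Port (+1); total 3.
Path Depot→Jct3→Port (+1); total 4.
Path Depot→HubB→Y1→Port (+1); total 5.
Path Depot→HubC→Jct2→Port (+1); total 6.
No residual Depot→Port path; max flow = 6.
Certifying cut of size 6: {Depot→HubB, Depot→HubC, Depot→Jct3, Depot→Port, Depot→Y2, Depot→Y3}.

6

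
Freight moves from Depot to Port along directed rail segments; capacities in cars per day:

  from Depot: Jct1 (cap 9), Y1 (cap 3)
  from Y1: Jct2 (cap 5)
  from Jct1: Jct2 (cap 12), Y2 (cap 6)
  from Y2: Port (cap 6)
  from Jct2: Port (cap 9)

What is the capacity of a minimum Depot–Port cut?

12

Augment Depot→Y1→Jct2→Port: bottleneck 3, flow now 3.
Augment Depot→Jct1→Y2→Port: bottleneck 6, flow now 9.
Augment Depot→Jct1→Jct2→Port: bottleneck 3, flow now 12.
No augmenting path remains; maximum flow = 12.
By max-flow min-cut, the minimum cut capacity equals the max flow.
In the residual graph, reachable from Depot: {Depot}.
Min-cut edges: Depot→Y1 (3), Depot→Jct1 (9); capacity 3 + 9 = 12.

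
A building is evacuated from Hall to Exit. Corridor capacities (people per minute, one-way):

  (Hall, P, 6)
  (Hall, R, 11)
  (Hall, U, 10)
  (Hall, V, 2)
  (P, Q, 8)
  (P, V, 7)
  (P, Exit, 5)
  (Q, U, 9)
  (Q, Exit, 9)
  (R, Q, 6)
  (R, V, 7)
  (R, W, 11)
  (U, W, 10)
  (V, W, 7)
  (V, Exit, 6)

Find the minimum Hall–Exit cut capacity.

18

Augment Hall→P→Exit: bottleneck 5, flow now 5.
Augment Hall→V→Exit: bottleneck 2, flow now 7.
Augment Hall→P→Q→Exit: bottleneck 1, flow now 8.
Augment Hall→R→Q→Exit: bottleneck 6, flow now 14.
Augment Hall→R→V→Exit: bottleneck 4, flow now 18.
No augmenting path remains; maximum flow = 18.
By max-flow min-cut, the minimum cut capacity equals the max flow.
In the residual graph, reachable from Hall: {Hall, R, U, V, W}.
Min-cut edges: Hall→P (6), R→Q (6), V→Exit (6); capacity 6 + 6 + 6 = 18.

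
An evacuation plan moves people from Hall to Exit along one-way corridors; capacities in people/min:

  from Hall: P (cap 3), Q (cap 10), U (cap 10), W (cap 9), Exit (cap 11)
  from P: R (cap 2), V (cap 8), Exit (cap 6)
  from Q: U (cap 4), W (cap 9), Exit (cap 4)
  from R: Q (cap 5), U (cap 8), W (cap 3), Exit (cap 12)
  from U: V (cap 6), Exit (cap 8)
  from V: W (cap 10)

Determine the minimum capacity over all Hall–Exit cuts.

26

Augment Hall→Exit: bottleneck 11, flow now 11.
Augment Hall→P→Exit: bottleneck 3, flow now 14.
Augment Hall→Q→Exit: bottleneck 4, flow now 18.
Augment Hall→U→Exit: bottleneck 8, flow now 26.
No augmenting path remains; maximum flow = 26.
By max-flow min-cut, the minimum cut capacity equals the max flow.
In the residual graph, reachable from Hall: {Hall, Q, U, V, W}.
Min-cut edges: Hall→P (3), Hall→Exit (11), Q→Exit (4), U→Exit (8); capacity 3 + 11 + 4 + 8 = 26.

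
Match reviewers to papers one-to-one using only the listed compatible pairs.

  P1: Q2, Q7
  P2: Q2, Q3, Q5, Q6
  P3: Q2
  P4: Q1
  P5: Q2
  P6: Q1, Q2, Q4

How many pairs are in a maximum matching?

Unit-capacity flow: source→left, listed edges, right→sink; max matching = max flow.
Augmenting path P1→Q2 (+1); matched 1.
Augmenting path P2→Q3 (+1); matched 2.
Augmenting path P4→Q1 (+1); matched 3.
Augmenting path P6→Q4 (+1); matched 4.
Augmenting path P3→Q2→P1→Q7 (+1); matched 5.
No augmenting path remains; maximum matching = 5.
König certificate: {P1, P2, P4, P6, Q2} is a vertex cover of size 5 (every listed pair touches it), so no matching can be larger.

5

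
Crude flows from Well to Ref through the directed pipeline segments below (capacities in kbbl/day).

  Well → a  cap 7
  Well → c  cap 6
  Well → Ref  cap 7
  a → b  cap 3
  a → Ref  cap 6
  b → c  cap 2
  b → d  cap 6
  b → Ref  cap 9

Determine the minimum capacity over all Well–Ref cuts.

Augment Well→Ref: bottleneck 7, flow now 7.
Augment Well→a→Ref: bottleneck 6, flow now 13.
Augment Well→a→b→Ref: bottleneck 1, flow now 14.
No augmenting path remains; maximum flow = 14.
By max-flow min-cut, the minimum cut capacity equals the max flow.
In the residual graph, reachable from Well: {Well, c}.
Min-cut edges: Well→a (7), Well→Ref (7); capacity 7 + 7 = 14.

14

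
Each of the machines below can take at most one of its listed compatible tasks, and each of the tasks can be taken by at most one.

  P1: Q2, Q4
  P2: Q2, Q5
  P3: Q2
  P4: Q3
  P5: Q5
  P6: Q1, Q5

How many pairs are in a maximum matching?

Unit-capacity flow: source→left, listed edges, right→sink; max matching = max flow.
Augmenting path P1→Q2 (+1); matched 1.
Augmenting path P2→Q5 (+1); matched 2.
Augmenting path P4→Q3 (+1); matched 3.
Augmenting path P6→Q1 (+1); matched 4.
Augmenting path P3→Q2→P1→Q4 (+1); matched 5.
No augmenting path remains; maximum matching = 5.
König certificate: {P1, P4, P6, Q2, Q5} is a vertex cover of size 5 (every listed pair touches it), so no matching can be larger.

5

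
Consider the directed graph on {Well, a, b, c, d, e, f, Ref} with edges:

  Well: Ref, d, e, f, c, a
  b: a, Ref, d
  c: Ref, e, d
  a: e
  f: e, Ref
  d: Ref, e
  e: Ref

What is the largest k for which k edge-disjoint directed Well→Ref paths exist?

5

Assign every edge capacity 1; by Menger, the answer equals the max flow.
Path Well→Ref (+1); total 1.
Path Well→c→Ref (+1); total 2.
Path Well→d→Ref (+1); total 3.
Path Well→e→Ref (+1); total 4.
Path Well→f→Ref (+1); total 5.
No residual Well→Ref path; max flow = 5.
Certifying cut of size 5: {Well→Ref, Well→c, Well→d, Well→f, e→Ref}.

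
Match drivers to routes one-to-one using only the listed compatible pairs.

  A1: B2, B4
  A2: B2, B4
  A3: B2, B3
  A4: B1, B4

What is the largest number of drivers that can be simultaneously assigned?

Unit-capacity flow: source→left, listed edges, right→sink; max matching = max flow.
Augmenting path A1→B2 (+1); matched 1.
Augmenting path A2→B4 (+1); matched 2.
Augmenting path A3→B3 (+1); matched 3.
Augmenting path A4→B1 (+1); matched 4.
No augmenting path remains; maximum matching = 4.
König certificate: {A1, A2, A3, A4} is a vertex cover of size 4 (every listed pair touches it), so no matching can be larger.

4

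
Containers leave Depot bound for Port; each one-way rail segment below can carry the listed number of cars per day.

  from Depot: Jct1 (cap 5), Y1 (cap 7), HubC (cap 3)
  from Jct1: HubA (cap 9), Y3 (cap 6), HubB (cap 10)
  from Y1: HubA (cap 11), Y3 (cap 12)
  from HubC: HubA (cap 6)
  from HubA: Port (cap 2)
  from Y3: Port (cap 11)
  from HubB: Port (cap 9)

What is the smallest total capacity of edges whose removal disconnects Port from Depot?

14

Augment Depot→Jct1→HubA→Port: bottleneck 2, flow now 2.
Augment Depot→Jct1→Y3→Port: bottleneck 3, flow now 5.
Augment Depot→Y1→Y3→Port: bottleneck 7, flow now 12.
Augment Depot→HubC→HubA→Jct1→Y3→Port: bottleneck 1, flow now 13. (uses reverse residual edge)
Augment Depot→HubC→HubA→Jct1→HubB→Port: bottleneck 1, flow now 14. (uses reverse residual edge)
No augmenting path remains; maximum flow = 14.
By max-flow min-cut, the minimum cut capacity equals the max flow.
In the residual graph, reachable from Depot: {Depot, HubC, HubA}.
Min-cut edges: Depot→Jct1 (5), Depot→Y1 (7), HubA→Port (2); capacity 5 + 7 + 2 = 14.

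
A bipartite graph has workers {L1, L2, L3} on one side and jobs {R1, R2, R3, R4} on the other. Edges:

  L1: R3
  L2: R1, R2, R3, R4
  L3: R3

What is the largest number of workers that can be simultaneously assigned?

2

Unit-capacity flow: source→left, listed edges, right→sink; max matching = max flow.
Augmenting path L1→R3 (+1); matched 1.
Augmenting path L2→R1 (+1); matched 2.
No augmenting path remains; maximum matching = 2.
König certificate: {L2, R3} is a vertex cover of size 2 (every listed pair touches it), so no matching can be larger.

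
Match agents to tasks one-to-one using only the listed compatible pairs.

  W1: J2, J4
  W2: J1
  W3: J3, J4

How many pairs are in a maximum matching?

3

Unit-capacity flow: source→left, listed edges, right→sink; max matching = max flow.
Augmenting path W1→J2 (+1); matched 1.
Augmenting path W2→J1 (+1); matched 2.
Augmenting path W3→J3 (+1); matched 3.
No augmenting path remains; maximum matching = 3.
König certificate: {W1, W2, W3} is a vertex cover of size 3 (every listed pair touches it), so no matching can be larger.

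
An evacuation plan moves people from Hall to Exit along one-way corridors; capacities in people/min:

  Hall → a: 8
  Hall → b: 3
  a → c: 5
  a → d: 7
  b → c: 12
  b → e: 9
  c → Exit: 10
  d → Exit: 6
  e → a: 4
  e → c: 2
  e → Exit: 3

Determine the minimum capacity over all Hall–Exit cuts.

Augment Hall→a→c→Exit: bottleneck 5, flow now 5.
Augment Hall→a→d→Exit: bottleneck 3, flow now 8.
Augment Hall→b→c→Exit: bottleneck 3, flow now 11.
No augmenting path remains; maximum flow = 11.
By max-flow min-cut, the minimum cut capacity equals the max flow.
In the residual graph, reachable from Hall: {Hall}.
Min-cut edges: Hall→a (8), Hall→b (3); capacity 8 + 3 = 11.

11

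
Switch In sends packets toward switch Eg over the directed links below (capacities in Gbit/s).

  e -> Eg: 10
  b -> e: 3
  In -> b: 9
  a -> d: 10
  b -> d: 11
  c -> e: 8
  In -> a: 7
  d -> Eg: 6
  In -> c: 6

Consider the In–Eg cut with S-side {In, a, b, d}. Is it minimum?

Yes — it is a minimum cut (capacity 15).

Given cut capacity: 6 + 3 + 6 = 15.
Augment In→a→d→Eg: bottleneck 6, flow now 6.
Augment In→b→e→Eg: bottleneck 3, flow now 9.
Augment In→c→e→Eg: bottleneck 6, flow now 15.
No augmenting path remains; maximum flow = 15.
Cut capacity 15 equals the max flow, so it is a minimum cut.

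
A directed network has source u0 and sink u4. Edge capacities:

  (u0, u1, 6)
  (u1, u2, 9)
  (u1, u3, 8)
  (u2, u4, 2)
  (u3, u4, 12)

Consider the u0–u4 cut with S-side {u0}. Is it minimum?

Yes — it is a minimum cut (capacity 6).

Given cut capacity: 6 = 6.
Augment u0→u1→u2→u4: bottleneck 2, flow now 2.
Augment u0→u1→u3→u4: bottleneck 4, flow now 6.
No augmenting path remains; maximum flow = 6.
Cut capacity 6 equals the max flow, so it is a minimum cut.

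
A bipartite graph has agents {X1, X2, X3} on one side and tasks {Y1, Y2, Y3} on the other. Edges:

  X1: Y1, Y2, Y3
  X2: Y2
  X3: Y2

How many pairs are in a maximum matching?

2

Unit-capacity flow: source→left, listed edges, right→sink; max matching = max flow.
Augmenting path X1→Y1 (+1); matched 1.
Augmenting path X2→Y2 (+1); matched 2.
No augmenting path remains; maximum matching = 2.
König certificate: {X1, Y2} is a vertex cover of size 2 (every listed pair touches it), so no matching can be larger.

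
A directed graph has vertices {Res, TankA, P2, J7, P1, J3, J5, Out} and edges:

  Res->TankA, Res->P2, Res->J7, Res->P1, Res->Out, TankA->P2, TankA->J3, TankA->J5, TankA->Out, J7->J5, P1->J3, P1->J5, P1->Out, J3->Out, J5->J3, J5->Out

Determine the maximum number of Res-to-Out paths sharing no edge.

4

Assign every edge capacity 1; by Menger, the answer equals the max flow.
Path Res→Out (+1); total 1.
Path Res→TankA→Out (+1); total 2.
Path Res→P1→Out (+1); total 3.
Path Res→J7→J5→Out (+1); total 4.
No residual Res→Out path; max flow = 4.
Certifying cut of size 4: {Res→J7, Res→Out, Res→P1, Res→TankA}.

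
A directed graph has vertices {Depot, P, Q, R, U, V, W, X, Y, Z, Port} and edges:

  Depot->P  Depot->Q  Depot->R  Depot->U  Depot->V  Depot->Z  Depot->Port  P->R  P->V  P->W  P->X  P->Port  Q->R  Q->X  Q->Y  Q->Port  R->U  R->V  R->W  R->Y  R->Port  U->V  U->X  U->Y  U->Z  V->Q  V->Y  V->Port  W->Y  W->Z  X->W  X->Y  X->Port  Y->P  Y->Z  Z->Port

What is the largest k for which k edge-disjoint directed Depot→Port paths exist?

Assign every edge capacity 1; by Menger, the answer equals the max flow.
Path Depot→Port (+1); total 1.
Path Depot→P→Port (+1); total 2.
Path Depot→Q→Port (+1); total 3.
Path Depot→R→Port (+1); total 4.
Path Depot→V→Port (+1); total 5.
Path Depot→Z→Port (+1); total 6.
Path Depot→U→X→Port (+1); total 7.
No residual Depot→Port path; max flow = 7.
Certifying cut of size 7: {Depot→P, Depot→Port, Depot→Q, Depot→R, Depot→U, Depot→V, Depot→Z}.

7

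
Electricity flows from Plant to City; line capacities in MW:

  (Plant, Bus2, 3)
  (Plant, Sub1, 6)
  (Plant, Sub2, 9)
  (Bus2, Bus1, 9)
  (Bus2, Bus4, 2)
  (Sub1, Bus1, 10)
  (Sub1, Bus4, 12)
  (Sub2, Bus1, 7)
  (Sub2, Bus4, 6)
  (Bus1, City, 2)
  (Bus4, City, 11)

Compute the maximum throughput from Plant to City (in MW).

Augment Plant→Bus2→Bus1→City: bottleneck 2, flow now 2.
Augment Plant→Bus2→Bus4→City: bottleneck 1, flow now 3.
Augment Plant→Sub1→Bus4→City: bottleneck 6, flow now 9.
Augment Plant→Sub2→Bus4→City: bottleneck 4, flow now 13.
No augmenting path remains; maximum flow = 13.
In the residual graph, reachable from Plant: {Plant, Bus2, Sub1, Sub2, Bus1, Bus4}.
Min-cut edges: Bus1→City (2), Bus4→City (11); capacity 2 + 11 = 13.
This cut is saturated, so no flow can exceed 13.

13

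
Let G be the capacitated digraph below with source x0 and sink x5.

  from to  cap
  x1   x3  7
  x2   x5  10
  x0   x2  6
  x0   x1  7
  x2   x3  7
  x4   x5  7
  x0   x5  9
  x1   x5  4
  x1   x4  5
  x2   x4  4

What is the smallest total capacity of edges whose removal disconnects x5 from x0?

22

Augment x0→x5: bottleneck 9, flow now 9.
Augment x0→x1→x5: bottleneck 4, flow now 13.
Augment x0→x2→x5: bottleneck 6, flow now 19.
Augment x0→x1→x4→x5: bottleneck 3, flow now 22.
No augmenting path remains; maximum flow = 22.
By max-flow min-cut, the minimum cut capacity equals the max flow.
In the residual graph, reachable from x0: {x0}.
Min-cut edges: x0→x1 (7), x0→x2 (6), x0→x5 (9); capacity 7 + 6 + 9 = 22.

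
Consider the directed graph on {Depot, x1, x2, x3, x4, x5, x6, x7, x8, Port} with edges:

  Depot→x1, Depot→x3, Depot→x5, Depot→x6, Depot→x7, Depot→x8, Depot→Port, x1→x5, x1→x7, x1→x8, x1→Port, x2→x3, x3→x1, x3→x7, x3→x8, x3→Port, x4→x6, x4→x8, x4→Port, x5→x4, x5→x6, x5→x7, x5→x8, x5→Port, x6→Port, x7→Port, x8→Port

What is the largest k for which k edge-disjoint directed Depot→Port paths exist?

7

Assign every edge capacity 1; by Menger, the answer equals the max flow.
Path Depot→Port (+1); total 1.
Path Depot→x1→Port (+1); total 2.
Path Depot→x3→Port (+1); total 3.
Path Depot→x5→Port (+1); total 4.
Path Depot→x6→Port (+1); total 5.
Path Depot→x7→Port (+1); total 6.
Path Depot→x8→Port (+1); total 7.
No residual Depot→Port path; max flow = 7.
Certifying cut of size 7: {Depot→Port, Depot→x1, Depot→x3, Depot→x5, Depot→x6, Depot→x7, Depot→x8}.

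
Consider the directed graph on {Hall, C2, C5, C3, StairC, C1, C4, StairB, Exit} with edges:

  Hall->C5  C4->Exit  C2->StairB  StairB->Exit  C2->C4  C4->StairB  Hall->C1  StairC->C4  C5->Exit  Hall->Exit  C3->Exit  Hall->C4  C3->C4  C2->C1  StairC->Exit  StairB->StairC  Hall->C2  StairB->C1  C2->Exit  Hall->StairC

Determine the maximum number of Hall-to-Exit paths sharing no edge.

Assign every edge capacity 1; by Menger, the answer equals the max flow.
Path Hall→Exit (+1); total 1.
Path Hall→C2→Exit (+1); total 2.
Path Hall→C5→Exit (+1); total 3.
Path Hall→StairC→Exit (+1); total 4.
Path Hall→C4→Exit (+1); total 5.
No residual Hall→Exit path; max flow = 5.
Certifying cut of size 5: {Hall→C2, Hall→C4, Hall→C5, Hall→Exit, Hall→StairC}.

5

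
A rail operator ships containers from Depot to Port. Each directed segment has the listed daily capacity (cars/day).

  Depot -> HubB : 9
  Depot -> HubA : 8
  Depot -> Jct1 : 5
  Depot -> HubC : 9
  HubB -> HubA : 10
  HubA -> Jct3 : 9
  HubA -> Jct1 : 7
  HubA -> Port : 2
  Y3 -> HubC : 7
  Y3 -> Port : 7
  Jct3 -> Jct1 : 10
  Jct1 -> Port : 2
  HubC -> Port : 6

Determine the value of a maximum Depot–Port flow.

10

Augment Depot→HubA→Port: bottleneck 2, flow now 2.
Augment Depot→Jct1→Port: bottleneck 2, flow now 4.
Augment Depot→HubC→Port: bottleneck 6, flow now 10.
No augmenting path remains; maximum flow = 10.
In the residual graph, reachable from Depot: {Depot, HubB, HubA, Jct3, Jct1, HubC}.
Min-cut edges: HubA→Port (2), Jct1→Port (2), HubC→Port (6); capacity 2 + 2 + 6 = 10.
This cut is saturated, so no flow can exceed 10.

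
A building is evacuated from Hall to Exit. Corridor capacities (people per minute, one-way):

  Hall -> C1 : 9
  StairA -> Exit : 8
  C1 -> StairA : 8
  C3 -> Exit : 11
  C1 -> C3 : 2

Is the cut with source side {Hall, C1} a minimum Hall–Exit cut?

No — its capacity is 10, but the minimum cut has capacity 9.

Given cut capacity: 8 + 2 = 10.
Augment Hall→C1→StairA→Exit: bottleneck 8, flow now 8.
Augment Hall→C1→C3→Exit: bottleneck 1, flow now 9.
No augmenting path remains; maximum flow = 9.
In the residual graph, reachable from Hall: {Hall}.
Min-cut edges: Hall→C1 (9); capacity 9 = 9.
Cut capacity 10 exceeds the max flow 9, so it is not minimum.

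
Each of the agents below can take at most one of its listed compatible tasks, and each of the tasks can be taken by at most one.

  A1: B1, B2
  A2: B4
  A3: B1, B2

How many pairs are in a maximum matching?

Unit-capacity flow: source→left, listed edges, right→sink; max matching = max flow.
Augmenting path A1→B1 (+1); matched 1.
Augmenting path A2→B4 (+1); matched 2.
Augmenting path A3→B2 (+1); matched 3.
No augmenting path remains; maximum matching = 3.
König certificate: {A1, A2, A3} is a vertex cover of size 3 (every listed pair touches it), so no matching can be larger.

3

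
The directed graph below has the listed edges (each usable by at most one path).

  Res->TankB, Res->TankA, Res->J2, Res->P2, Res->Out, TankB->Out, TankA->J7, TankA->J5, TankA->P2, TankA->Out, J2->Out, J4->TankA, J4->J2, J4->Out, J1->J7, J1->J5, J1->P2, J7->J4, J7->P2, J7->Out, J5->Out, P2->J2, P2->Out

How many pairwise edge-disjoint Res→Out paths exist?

Assign every edge capacity 1; by Menger, the answer equals the max flow.
Path Res→Out (+1); total 1.
Path Res→TankB→Out (+1); total 2.
Path Res→TankA→Out (+1); total 3.
Path Res→J2→Out (+1); total 4.
Path Res→P2→Out (+1); total 5.
No residual Res→Out path; max flow = 5.
Certifying cut of size 5: {Res→J2, Res→Out, Res→P2, Res→TankA, Res→TankB}.

5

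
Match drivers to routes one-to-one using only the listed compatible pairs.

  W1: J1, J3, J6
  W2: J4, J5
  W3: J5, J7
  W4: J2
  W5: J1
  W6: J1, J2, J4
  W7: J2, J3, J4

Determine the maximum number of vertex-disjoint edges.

Unit-capacity flow: source→left, listed edges, right→sink; max matching = max flow.
Augmenting path W1→J1 (+1); matched 1.
Augmenting path W2→J4 (+1); matched 2.
Augmenting path W3→J5 (+1); matched 3.
Augmenting path W4→J2 (+1); matched 4.
Augmenting path W7→J3 (+1); matched 5.
Augmenting path W5→J1→W1→J6 (+1); matched 6.
Augmenting path W6→J4→W2→J5→W3→J7 (+1); matched 7.
No augmenting path remains; maximum matching = 7.
König certificate: {W1, W2, W3, W4, W5, W6, W7} is a vertex cover of size 7 (every listed pair touches it), so no matching can be larger.

7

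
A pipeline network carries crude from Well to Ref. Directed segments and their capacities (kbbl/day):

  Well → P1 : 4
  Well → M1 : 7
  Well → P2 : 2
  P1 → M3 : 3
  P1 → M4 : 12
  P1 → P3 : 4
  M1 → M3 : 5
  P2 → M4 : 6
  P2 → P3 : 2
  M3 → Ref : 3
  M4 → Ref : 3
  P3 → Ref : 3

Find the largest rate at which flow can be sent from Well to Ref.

9

Augment Well→P1→M3→Ref: bottleneck 3, flow now 3.
Augment Well→P1→M4→Ref: bottleneck 1, flow now 4.
Augment Well→P2→M4→Ref: bottleneck 2, flow now 6.
Augment Well→M1→M3→P1→P3→Ref: bottleneck 3, flow now 9. (uses reverse residual edge)
No augmenting path remains; maximum flow = 9.
In the residual graph, reachable from Well: {Well, M1, M3}.
Min-cut edges: Well→P1 (4), Well→P2 (2), M3→Ref (3); capacity 4 + 2 + 3 = 9.
This cut is saturated, so no flow can exceed 9.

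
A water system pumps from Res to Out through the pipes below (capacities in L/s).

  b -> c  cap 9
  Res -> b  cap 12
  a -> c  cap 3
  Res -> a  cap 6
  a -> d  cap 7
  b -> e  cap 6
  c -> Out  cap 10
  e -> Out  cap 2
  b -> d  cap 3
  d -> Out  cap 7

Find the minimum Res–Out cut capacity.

Augment Res→a→c→Out: bottleneck 3, flow now 3.
Augment Res→a→d→Out: bottleneck 3, flow now 6.
Augment Res→b→c→Out: bottleneck 7, flow now 13.
Augment Res→b→d→Out: bottleneck 3, flow now 16.
Augment Res→b→e→Out: bottleneck 2, flow now 18.
No augmenting path remains; maximum flow = 18.
By max-flow min-cut, the minimum cut capacity equals the max flow.
In the residual graph, reachable from Res: {Res}.
Min-cut edges: Res→a (6), Res→b (12); capacity 6 + 12 = 18.

18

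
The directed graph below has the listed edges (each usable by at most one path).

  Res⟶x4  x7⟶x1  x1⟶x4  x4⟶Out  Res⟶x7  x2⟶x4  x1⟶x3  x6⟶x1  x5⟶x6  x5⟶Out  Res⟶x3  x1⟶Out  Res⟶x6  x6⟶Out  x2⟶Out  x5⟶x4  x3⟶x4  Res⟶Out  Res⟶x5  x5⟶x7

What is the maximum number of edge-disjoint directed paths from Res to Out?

Assign every edge capacity 1; by Menger, the answer equals the max flow.
Path Res→Out (+1); total 1.
Path Res→x4→Out (+1); total 2.
Path Res→x5→Out (+1); total 3.
Path Res→x6→Out (+1); total 4.
Path Res→x7→x1→Out (+1); total 5.
No residual Res→Out path; max flow = 5.
Certifying cut of size 5: {Res→Out, Res→x5, Res→x6, Res→x7, x4→Out}.

5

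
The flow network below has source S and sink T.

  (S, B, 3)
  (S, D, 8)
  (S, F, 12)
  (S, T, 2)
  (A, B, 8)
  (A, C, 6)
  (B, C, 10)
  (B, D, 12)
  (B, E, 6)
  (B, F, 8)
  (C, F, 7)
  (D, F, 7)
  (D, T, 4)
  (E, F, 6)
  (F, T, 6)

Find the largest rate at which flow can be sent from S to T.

12

Augment S→T: bottleneck 2, flow now 2.
Augment S→D→T: bottleneck 4, flow now 6.
Augment S→F→T: bottleneck 6, flow now 12.
No augmenting path remains; maximum flow = 12.
In the residual graph, reachable from S: {S, B, C, D, E, F}.
Min-cut edges: S→T (2), D→T (4), F→T (6); capacity 2 + 4 + 6 = 12.
This cut is saturated, so no flow can exceed 12.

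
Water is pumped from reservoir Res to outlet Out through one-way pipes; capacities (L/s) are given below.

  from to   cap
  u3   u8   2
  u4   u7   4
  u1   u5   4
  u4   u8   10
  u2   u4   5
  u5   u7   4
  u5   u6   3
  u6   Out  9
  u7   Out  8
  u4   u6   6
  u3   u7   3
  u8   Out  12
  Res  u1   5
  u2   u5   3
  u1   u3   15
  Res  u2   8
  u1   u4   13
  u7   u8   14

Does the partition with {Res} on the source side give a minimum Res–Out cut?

Yes — it is a minimum cut (capacity 13).

Given cut capacity: 5 + 8 = 13.
Augment Res→u1→u3→u7→Out: bottleneck 3, flow now 3.
Augment Res→u1→u3→u8→Out: bottleneck 2, flow now 5.
Augment Res→u2→u4→u6→Out: bottleneck 5, flow now 10.
Augment Res→u2→u5→u6→Out: bottleneck 3, flow now 13.
No augmenting path remains; maximum flow = 13.
Cut capacity 13 equals the max flow, so it is a minimum cut.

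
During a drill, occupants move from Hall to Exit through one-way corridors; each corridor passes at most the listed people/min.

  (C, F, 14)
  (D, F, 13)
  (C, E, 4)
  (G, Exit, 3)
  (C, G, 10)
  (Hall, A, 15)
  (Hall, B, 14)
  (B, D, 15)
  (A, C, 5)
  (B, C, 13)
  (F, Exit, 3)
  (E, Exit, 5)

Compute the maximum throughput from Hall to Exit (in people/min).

10

Augment Hall→A→C→E→Exit: bottleneck 4, flow now 4.
Augment Hall→A→C→F→Exit: bottleneck 1, flow now 5.
Augment Hall→B→C→F→Exit: bottleneck 2, flow now 7.
Augment Hall→B→C→G→Exit: bottleneck 3, flow now 10.
No augmenting path remains; maximum flow = 10.
In the residual graph, reachable from Hall: {Hall, A, B, C, D, F, G}.
Min-cut edges: C→E (4), F→Exit (3), G→Exit (3); capacity 4 + 3 + 3 = 10.
This cut is saturated, so no flow can exceed 10.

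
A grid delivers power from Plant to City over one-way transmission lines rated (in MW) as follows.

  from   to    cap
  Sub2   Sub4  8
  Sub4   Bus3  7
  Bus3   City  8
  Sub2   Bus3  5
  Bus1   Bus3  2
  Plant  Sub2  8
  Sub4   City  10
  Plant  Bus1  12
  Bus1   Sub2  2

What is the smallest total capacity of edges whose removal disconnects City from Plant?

Augment Plant→Bus1→Bus3→City: bottleneck 2, flow now 2.
Augment Plant→Sub2→Bus3→City: bottleneck 5, flow now 7.
Augment Plant→Sub2→Sub4→City: bottleneck 3, flow now 10.
Augment Plant→Bus1→Sub2→Sub4→City: bottleneck 2, flow now 12.
No augmenting path remains; maximum flow = 12.
By max-flow min-cut, the minimum cut capacity equals the max flow.
In the residual graph, reachable from Plant: {Plant, Bus1}.
Min-cut edges: Plant→Sub2 (8), Bus1→Sub2 (2), Bus1→Bus3 (2); capacity 8 + 2 + 2 = 12.

12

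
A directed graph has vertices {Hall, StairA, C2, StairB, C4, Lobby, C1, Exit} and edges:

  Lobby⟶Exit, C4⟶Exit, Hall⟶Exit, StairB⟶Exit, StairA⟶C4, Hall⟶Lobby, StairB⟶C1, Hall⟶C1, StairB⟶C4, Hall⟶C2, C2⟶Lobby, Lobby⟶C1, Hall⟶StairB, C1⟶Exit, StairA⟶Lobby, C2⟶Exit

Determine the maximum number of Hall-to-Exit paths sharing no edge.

Assign every edge capacity 1; by Menger, the answer equals the max flow.
Path Hall→Exit (+1); total 1.
Path Hall→C2→Exit (+1); total 2.
Path Hall→StairB→Exit (+1); total 3.
Path Hall→Lobby→Exit (+1); total 4.
Path Hall→C1→Exit (+1); total 5.
No residual Hall→Exit path; max flow = 5.
Certifying cut of size 5: {Hall→C1, Hall→C2, Hall→Exit, Hall→Lobby, Hall→StairB}.

5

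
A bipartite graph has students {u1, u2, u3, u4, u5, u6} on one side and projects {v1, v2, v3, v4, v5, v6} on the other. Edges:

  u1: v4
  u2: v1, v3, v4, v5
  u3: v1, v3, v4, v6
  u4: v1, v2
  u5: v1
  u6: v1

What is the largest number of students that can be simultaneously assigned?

5

Unit-capacity flow: source→left, listed edges, right→sink; max matching = max flow.
Augmenting path u1→v4 (+1); matched 1.
Augmenting path u2→v1 (+1); matched 2.
Augmenting path u3→v3 (+1); matched 3.
Augmenting path u4→v2 (+1); matched 4.
Augmenting path u5→v1→u2→v5 (+1); matched 5.
No augmenting path remains; maximum matching = 5.
König certificate: {u1, u2, u3, u4, v1} is a vertex cover of size 5 (every listed pair touches it), so no matching can be larger.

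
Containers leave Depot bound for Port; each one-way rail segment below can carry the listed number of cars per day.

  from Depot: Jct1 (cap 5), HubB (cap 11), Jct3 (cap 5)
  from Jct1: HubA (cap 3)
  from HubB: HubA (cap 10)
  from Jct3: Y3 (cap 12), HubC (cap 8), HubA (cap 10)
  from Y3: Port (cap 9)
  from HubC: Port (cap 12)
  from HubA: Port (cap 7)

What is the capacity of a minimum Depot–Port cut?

12

Augment Depot→Jct1→HubA→Port: bottleneck 3, flow now 3.
Augment Depot→HubB→HubA→Port: bottleneck 4, flow now 7.
Augment Depot→Jct3→Y3→Port: bottleneck 5, flow now 12.
No augmenting path remains; maximum flow = 12.
By max-flow min-cut, the minimum cut capacity equals the max flow.
In the residual graph, reachable from Depot: {Depot, Jct1, HubB, HubA}.
Min-cut edges: Depot→Jct3 (5), HubA→Port (7); capacity 5 + 7 = 12.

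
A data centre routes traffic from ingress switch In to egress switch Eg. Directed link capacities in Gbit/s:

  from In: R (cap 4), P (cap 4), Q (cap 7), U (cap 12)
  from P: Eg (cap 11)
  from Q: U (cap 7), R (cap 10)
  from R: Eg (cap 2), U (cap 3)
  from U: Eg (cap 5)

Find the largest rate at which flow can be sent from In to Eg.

Augment In→P→Eg: bottleneck 4, flow now 4.
Augment In→R→Eg: bottleneck 2, flow now 6.
Augment In→U→Eg: bottleneck 5, flow now 11.
No augmenting path remains; maximum flow = 11.
In the residual graph, reachable from In: {In, Q, R, U}.
Min-cut edges: In→P (4), R→Eg (2), U→Eg (5); capacity 4 + 2 + 5 = 11.
This cut is saturated, so no flow can exceed 11.

11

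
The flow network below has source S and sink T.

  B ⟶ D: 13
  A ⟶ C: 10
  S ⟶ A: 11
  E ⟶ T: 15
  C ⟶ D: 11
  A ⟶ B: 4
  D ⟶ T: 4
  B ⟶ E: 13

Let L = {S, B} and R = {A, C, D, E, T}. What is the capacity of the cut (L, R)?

37

Edges leaving {S, B}: S→A (11), B→D (13), B→E (13).
Cut capacity = 11 + 13 + 13 = 37.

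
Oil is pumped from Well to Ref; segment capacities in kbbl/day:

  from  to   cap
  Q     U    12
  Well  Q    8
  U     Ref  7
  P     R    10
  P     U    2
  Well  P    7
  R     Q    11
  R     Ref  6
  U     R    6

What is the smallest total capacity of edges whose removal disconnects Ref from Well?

13

Augment Well→P→R→Ref: bottleneck 6, flow now 6.
Augment Well→P→U→Ref: bottleneck 1, flow now 7.
Augment Well→Q→U→Ref: bottleneck 6, flow now 13.
No augmenting path remains; maximum flow = 13.
By max-flow min-cut, the minimum cut capacity equals the max flow.
In the residual graph, reachable from Well: {Well, P, Q, R, U}.
Min-cut edges: R→Ref (6), U→Ref (7); capacity 6 + 7 = 13.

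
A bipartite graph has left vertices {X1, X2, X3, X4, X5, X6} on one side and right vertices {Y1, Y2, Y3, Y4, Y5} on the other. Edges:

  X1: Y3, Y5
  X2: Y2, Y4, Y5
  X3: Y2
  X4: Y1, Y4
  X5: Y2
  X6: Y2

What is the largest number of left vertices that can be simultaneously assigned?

4

Unit-capacity flow: source→left, listed edges, right→sink; max matching = max flow.
Augmenting path X1→Y3 (+1); matched 1.
Augmenting path X2→Y2 (+1); matched 2.
Augmenting path X4→Y1 (+1); matched 3.
Augmenting path X3→Y2→X2→Y4 (+1); matched 4.
No augmenting path remains; maximum matching = 4.
König certificate: {X1, X2, X4, Y2} is a vertex cover of size 4 (every listed pair touches it), so no matching can be larger.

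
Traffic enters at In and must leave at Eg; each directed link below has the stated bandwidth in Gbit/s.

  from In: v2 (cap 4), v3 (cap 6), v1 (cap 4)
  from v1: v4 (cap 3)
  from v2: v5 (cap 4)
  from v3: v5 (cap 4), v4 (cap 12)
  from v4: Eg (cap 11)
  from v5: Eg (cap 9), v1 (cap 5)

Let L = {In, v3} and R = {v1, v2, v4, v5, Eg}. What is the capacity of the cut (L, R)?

24

Edges leaving {In, v3}: In→v1 (4), In→v2 (4), v3→v4 (12), v3→v5 (4).
Cut capacity = 4 + 4 + 12 + 4 = 24.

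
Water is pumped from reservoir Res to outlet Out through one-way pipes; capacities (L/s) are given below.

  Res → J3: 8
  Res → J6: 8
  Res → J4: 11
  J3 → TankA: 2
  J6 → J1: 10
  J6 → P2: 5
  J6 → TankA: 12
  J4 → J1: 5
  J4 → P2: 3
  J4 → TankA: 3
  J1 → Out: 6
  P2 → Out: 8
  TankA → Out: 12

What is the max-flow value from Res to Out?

Augment Res→J3→TankA→Out: bottleneck 2, flow now 2.
Augment Res→J6→J1→Out: bottleneck 6, flow now 8.
Augment Res→J6→P2→Out: bottleneck 2, flow now 10.
Augment Res→J4→P2→Out: bottleneck 3, flow now 13.
Augment Res→J4→TankA→Out: bottleneck 3, flow now 16.
Augment Res→J4→J1→J6→P2→Out: bottleneck 3, flow now 19. (uses reverse residual edge)
Augment Res→J4→J1→J6→TankA→Out: bottleneck 2, flow now 21. (uses reverse residual edge)
No augmenting path remains; maximum flow = 21.
In the residual graph, reachable from Res: {Res, J3}.
Min-cut edges: Res→J6 (8), Res→J4 (11), J3→TankA (2); capacity 8 + 11 + 2 = 21.
This cut is saturated, so no flow can exceed 21.

21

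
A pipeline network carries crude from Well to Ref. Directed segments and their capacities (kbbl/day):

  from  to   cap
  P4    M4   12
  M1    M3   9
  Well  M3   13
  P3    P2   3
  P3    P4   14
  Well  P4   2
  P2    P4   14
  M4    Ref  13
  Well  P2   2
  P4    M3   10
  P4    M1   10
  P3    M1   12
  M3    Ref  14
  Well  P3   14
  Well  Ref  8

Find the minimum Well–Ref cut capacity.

34

Augment Well→Ref: bottleneck 8, flow now 8.
Augment Well→M3→Ref: bottleneck 13, flow now 21.
Augment Well→P4→M4→Ref: bottleneck 2, flow now 23.
Augment Well→P3→P4→M4→Ref: bottleneck 10, flow now 33.
Augment Well→P3→P4→M3→Ref: bottleneck 1, flow now 34.
No augmenting path remains; maximum flow = 34.
By max-flow min-cut, the minimum cut capacity equals the max flow.
In the residual graph, reachable from Well: {Well, P3, P2, P4, M1, M3}.
Min-cut edges: Well→Ref (8), P4→M4 (12), M3→Ref (14); capacity 8 + 12 + 14 = 34.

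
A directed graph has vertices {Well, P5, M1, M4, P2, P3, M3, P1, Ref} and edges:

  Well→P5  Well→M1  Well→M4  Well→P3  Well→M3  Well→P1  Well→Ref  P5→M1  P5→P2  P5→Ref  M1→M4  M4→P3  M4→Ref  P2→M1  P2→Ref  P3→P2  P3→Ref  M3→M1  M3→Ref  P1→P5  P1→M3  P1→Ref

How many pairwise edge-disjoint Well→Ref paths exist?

7

Assign every edge capacity 1; by Menger, the answer equals the max flow.
Path Well→Ref (+1); total 1.
Path Well→P5→Ref (+1); total 2.
Path Well→M4→Ref (+1); total 3.
Path Well→P3→Ref (+1); total 4.
Path Well→M3→Ref (+1); total 5.
Path Well→P1→Ref (+1); total 6.
Path Well→M1→M4→P3→P2→Ref (+1); total 7.
No residual Well→Ref path; max flow = 7.
Certifying cut of size 7: {Well→M1, Well→M3, Well→M4, Well→P1, Well→P3, Well→P5, Well→Ref}.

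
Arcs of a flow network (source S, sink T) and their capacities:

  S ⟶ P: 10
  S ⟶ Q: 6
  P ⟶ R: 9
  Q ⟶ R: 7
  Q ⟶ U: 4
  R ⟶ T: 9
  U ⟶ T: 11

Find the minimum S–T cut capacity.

13

Augment S→P→R→T: bottleneck 9, flow now 9.
Augment S→Q→U→T: bottleneck 4, flow now 13.
No augmenting path remains; maximum flow = 13.
By max-flow min-cut, the minimum cut capacity equals the max flow.
In the residual graph, reachable from S: {S, P, Q, R}.
Min-cut edges: Q→U (4), R→T (9); capacity 4 + 9 = 13.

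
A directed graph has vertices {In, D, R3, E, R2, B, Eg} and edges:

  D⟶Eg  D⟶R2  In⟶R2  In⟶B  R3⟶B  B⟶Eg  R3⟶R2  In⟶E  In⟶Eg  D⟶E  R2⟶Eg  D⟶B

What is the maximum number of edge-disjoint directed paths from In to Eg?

Assign every edge capacity 1; by Menger, the answer equals the max flow.
Path In→Eg (+1); total 1.
Path In→R2→Eg (+1); total 2.
Path In→B→Eg (+1); total 3.
No residual In→Eg path; max flow = 3.
Certifying cut of size 3: {In→B, In→Eg, In→R2}.

3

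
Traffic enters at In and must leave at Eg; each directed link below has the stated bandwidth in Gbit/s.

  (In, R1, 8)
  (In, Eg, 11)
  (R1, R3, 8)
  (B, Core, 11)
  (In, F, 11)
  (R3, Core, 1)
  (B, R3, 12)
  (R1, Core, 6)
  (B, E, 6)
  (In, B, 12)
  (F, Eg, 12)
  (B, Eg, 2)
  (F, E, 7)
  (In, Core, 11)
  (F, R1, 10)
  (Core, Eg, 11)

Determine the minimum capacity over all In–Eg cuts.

Augment In→Eg: bottleneck 11, flow now 11.
Augment In→F→Eg: bottleneck 11, flow now 22.
Augment In→B→Eg: bottleneck 2, flow now 24.
Augment In→Core→Eg: bottleneck 11, flow now 35.
No augmenting path remains; maximum flow = 35.
By max-flow min-cut, the minimum cut capacity equals the max flow.
In the residual graph, reachable from In: {In, B, E, R1, Core, R3}.
Min-cut edges: In→F (11), In→Eg (11), B→Eg (2), Core→Eg (11); capacity 11 + 11 + 2 + 11 = 35.

35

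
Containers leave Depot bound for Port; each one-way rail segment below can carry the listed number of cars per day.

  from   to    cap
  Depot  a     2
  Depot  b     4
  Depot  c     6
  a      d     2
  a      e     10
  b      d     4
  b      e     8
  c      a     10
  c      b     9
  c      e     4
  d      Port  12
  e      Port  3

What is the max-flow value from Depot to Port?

9

Augment Depot→a→d→Port: bottleneck 2, flow now 2.
Augment Depot→b→d→Port: bottleneck 4, flow now 6.
Augment Depot→c→e→Port: bottleneck 3, flow now 9.
No augmenting path remains; maximum flow = 9.
In the residual graph, reachable from Depot: {Depot, a, b, c, e}.
Min-cut edges: a→d (2), b→d (4), e→Port (3); capacity 2 + 4 + 3 = 9.
This cut is saturated, so no flow can exceed 9.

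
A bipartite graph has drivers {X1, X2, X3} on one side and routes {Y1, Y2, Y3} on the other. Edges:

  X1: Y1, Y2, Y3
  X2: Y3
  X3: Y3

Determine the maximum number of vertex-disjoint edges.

2

Unit-capacity flow: source→left, listed edges, right→sink; max matching = max flow.
Augmenting path X1→Y1 (+1); matched 1.
Augmenting path X2→Y3 (+1); matched 2.
No augmenting path remains; maximum matching = 2.
König certificate: {X1, Y3} is a vertex cover of size 2 (every listed pair touches it), so no matching can be larger.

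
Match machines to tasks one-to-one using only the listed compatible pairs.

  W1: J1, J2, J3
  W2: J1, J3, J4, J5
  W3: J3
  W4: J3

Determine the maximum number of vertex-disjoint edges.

3

Unit-capacity flow: source→left, listed edges, right→sink; max matching = max flow.
Augmenting path W1→J1 (+1); matched 1.
Augmenting path W2→J3 (+1); matched 2.
Augmenting path W3→J3→W2→J4 (+1); matched 3.
No augmenting path remains; maximum matching = 3.
König certificate: {W1, W2, J3} is a vertex cover of size 3 (every listed pair touches it), so no matching can be larger.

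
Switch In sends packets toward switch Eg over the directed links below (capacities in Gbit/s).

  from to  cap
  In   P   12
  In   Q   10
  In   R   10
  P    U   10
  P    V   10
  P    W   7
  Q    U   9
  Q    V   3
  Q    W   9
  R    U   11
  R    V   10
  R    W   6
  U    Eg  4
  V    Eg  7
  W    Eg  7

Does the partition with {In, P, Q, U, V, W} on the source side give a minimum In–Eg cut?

Given cut capacity: 10 + 4 + 7 + 7 = 28.
Augment In→P→U→Eg: bottleneck 4, flow now 4.
Augment In→P→V→Eg: bottleneck 7, flow now 11.
Augment In→P→W→Eg: bottleneck 1, flow now 12.
Augment In→Q→W→Eg: bottleneck 6, flow now 18.
No augmenting path remains; maximum flow = 18.
In the residual graph, reachable from In: {In, P, Q, R, U, V, W}.
Min-cut edges: U→Eg (4), V→Eg (7), W→Eg (7); capacity 4 + 7 + 7 = 18.
Cut capacity 28 exceeds the max flow 18, so it is not minimum.

No — its capacity is 28, but the minimum cut has capacity 18.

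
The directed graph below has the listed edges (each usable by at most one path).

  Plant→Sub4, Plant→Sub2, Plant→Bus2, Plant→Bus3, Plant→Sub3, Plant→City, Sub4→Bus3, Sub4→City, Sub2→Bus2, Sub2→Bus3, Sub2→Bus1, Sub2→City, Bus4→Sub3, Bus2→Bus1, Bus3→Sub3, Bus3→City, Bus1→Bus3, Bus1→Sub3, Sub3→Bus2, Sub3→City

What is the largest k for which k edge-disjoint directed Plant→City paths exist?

Assign every edge capacity 1; by Menger, the answer equals the max flow.
Path Plant→City (+1); total 1.
Path Plant→Sub4→City (+1); total 2.
Path Plant→Sub2→City (+1); total 3.
Path Plant→Bus3→City (+1); total 4.
Path Plant→Sub3→City (+1); total 5.
No residual Plant→City path; max flow = 5.
Certifying cut of size 5: {Bus3→City, Plant→City, Plant→Sub2, Plant→Sub4, Sub3→City}.

5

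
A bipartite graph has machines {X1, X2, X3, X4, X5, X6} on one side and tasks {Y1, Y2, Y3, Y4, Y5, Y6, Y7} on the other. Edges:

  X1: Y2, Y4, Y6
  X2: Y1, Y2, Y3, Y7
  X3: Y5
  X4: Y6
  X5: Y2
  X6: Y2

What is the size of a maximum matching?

Unit-capacity flow: source→left, listed edges, right→sink; max matching = max flow.
Augmenting path X1→Y2 (+1); matched 1.
Augmenting path X2→Y1 (+1); matched 2.
Augmenting path X3→Y5 (+1); matched 3.
Augmenting path X4→Y6 (+1); matched 4.
Augmenting path X5→Y2→X1→Y4 (+1); matched 5.
No augmenting path remains; maximum matching = 5.
König certificate: {X1, X2, X3, X4, Y2} is a vertex cover of size 5 (every listed pair touches it), so no matching can be larger.

5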